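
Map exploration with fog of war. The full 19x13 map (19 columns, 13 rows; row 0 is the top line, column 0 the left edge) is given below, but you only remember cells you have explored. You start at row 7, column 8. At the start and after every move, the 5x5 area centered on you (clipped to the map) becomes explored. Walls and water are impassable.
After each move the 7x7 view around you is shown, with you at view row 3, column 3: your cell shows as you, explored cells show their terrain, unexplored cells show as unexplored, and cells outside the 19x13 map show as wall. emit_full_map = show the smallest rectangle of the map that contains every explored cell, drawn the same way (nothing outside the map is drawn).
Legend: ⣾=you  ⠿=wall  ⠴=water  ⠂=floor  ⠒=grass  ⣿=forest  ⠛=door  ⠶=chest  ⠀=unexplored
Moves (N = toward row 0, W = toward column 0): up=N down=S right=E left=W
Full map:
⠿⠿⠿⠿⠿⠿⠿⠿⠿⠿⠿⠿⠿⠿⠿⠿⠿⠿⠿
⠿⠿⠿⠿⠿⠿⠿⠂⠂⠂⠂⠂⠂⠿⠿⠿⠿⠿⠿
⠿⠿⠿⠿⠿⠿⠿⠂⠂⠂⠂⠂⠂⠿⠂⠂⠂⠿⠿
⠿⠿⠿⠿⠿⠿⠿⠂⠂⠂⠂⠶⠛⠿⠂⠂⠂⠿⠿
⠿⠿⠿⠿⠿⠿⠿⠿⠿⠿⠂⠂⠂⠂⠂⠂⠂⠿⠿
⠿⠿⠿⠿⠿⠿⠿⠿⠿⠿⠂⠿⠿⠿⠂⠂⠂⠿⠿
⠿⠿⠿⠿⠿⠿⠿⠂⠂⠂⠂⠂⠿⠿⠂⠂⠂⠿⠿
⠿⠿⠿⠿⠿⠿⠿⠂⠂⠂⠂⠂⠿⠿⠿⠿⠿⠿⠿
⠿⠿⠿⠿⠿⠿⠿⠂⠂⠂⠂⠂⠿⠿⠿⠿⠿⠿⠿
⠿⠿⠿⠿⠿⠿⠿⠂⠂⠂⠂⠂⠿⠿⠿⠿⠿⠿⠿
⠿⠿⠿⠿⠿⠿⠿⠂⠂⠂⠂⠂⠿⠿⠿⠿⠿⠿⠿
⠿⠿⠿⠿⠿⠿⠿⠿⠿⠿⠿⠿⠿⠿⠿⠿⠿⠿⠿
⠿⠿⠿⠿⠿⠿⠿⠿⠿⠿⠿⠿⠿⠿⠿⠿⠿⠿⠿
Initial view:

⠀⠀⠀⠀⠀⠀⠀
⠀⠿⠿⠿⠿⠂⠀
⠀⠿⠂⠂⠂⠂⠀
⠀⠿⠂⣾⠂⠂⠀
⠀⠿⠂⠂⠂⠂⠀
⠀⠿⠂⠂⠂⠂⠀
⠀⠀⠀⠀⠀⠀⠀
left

⠀⠀⠀⠀⠀⠀⠀
⠀⠿⠿⠿⠿⠿⠂
⠀⠿⠿⠂⠂⠂⠂
⠀⠿⠿⣾⠂⠂⠂
⠀⠿⠿⠂⠂⠂⠂
⠀⠿⠿⠂⠂⠂⠂
⠀⠀⠀⠀⠀⠀⠀

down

⠀⠿⠿⠿⠿⠿⠂
⠀⠿⠿⠂⠂⠂⠂
⠀⠿⠿⠂⠂⠂⠂
⠀⠿⠿⣾⠂⠂⠂
⠀⠿⠿⠂⠂⠂⠂
⠀⠿⠿⠂⠂⠂⠀
⠀⠀⠀⠀⠀⠀⠀

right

⠿⠿⠿⠿⠿⠂⠀
⠿⠿⠂⠂⠂⠂⠀
⠿⠿⠂⠂⠂⠂⠀
⠿⠿⠂⣾⠂⠂⠀
⠿⠿⠂⠂⠂⠂⠀
⠿⠿⠂⠂⠂⠂⠀
⠀⠀⠀⠀⠀⠀⠀

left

⠀⠿⠿⠿⠿⠿⠂
⠀⠿⠿⠂⠂⠂⠂
⠀⠿⠿⠂⠂⠂⠂
⠀⠿⠿⣾⠂⠂⠂
⠀⠿⠿⠂⠂⠂⠂
⠀⠿⠿⠂⠂⠂⠂
⠀⠀⠀⠀⠀⠀⠀

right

⠿⠿⠿⠿⠿⠂⠀
⠿⠿⠂⠂⠂⠂⠀
⠿⠿⠂⠂⠂⠂⠀
⠿⠿⠂⣾⠂⠂⠀
⠿⠿⠂⠂⠂⠂⠀
⠿⠿⠂⠂⠂⠂⠀
⠀⠀⠀⠀⠀⠀⠀

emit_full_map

⠿⠿⠿⠿⠿⠂
⠿⠿⠂⠂⠂⠂
⠿⠿⠂⠂⠂⠂
⠿⠿⠂⣾⠂⠂
⠿⠿⠂⠂⠂⠂
⠿⠿⠂⠂⠂⠂

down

⠿⠿⠂⠂⠂⠂⠀
⠿⠿⠂⠂⠂⠂⠀
⠿⠿⠂⠂⠂⠂⠀
⠿⠿⠂⣾⠂⠂⠀
⠿⠿⠂⠂⠂⠂⠀
⠀⠿⠿⠿⠿⠿⠀
⠀⠀⠀⠀⠀⠀⠀

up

⠿⠿⠿⠿⠿⠂⠀
⠿⠿⠂⠂⠂⠂⠀
⠿⠿⠂⠂⠂⠂⠀
⠿⠿⠂⣾⠂⠂⠀
⠿⠿⠂⠂⠂⠂⠀
⠿⠿⠂⠂⠂⠂⠀
⠀⠿⠿⠿⠿⠿⠀

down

⠿⠿⠂⠂⠂⠂⠀
⠿⠿⠂⠂⠂⠂⠀
⠿⠿⠂⠂⠂⠂⠀
⠿⠿⠂⣾⠂⠂⠀
⠿⠿⠂⠂⠂⠂⠀
⠀⠿⠿⠿⠿⠿⠀
⠀⠀⠀⠀⠀⠀⠀

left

⠀⠿⠿⠂⠂⠂⠂
⠀⠿⠿⠂⠂⠂⠂
⠀⠿⠿⠂⠂⠂⠂
⠀⠿⠿⣾⠂⠂⠂
⠀⠿⠿⠂⠂⠂⠂
⠀⠿⠿⠿⠿⠿⠿
⠀⠀⠀⠀⠀⠀⠀

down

⠀⠿⠿⠂⠂⠂⠂
⠀⠿⠿⠂⠂⠂⠂
⠀⠿⠿⠂⠂⠂⠂
⠀⠿⠿⣾⠂⠂⠂
⠀⠿⠿⠿⠿⠿⠿
⠀⠿⠿⠿⠿⠿⠀
⠿⠿⠿⠿⠿⠿⠿

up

⠀⠿⠿⠂⠂⠂⠂
⠀⠿⠿⠂⠂⠂⠂
⠀⠿⠿⠂⠂⠂⠂
⠀⠿⠿⣾⠂⠂⠂
⠀⠿⠿⠂⠂⠂⠂
⠀⠿⠿⠿⠿⠿⠿
⠀⠿⠿⠿⠿⠿⠀

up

⠀⠿⠿⠿⠿⠿⠂
⠀⠿⠿⠂⠂⠂⠂
⠀⠿⠿⠂⠂⠂⠂
⠀⠿⠿⣾⠂⠂⠂
⠀⠿⠿⠂⠂⠂⠂
⠀⠿⠿⠂⠂⠂⠂
⠀⠿⠿⠿⠿⠿⠿

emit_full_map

⠿⠿⠿⠿⠿⠂
⠿⠿⠂⠂⠂⠂
⠿⠿⠂⠂⠂⠂
⠿⠿⣾⠂⠂⠂
⠿⠿⠂⠂⠂⠂
⠿⠿⠂⠂⠂⠂
⠿⠿⠿⠿⠿⠿
⠿⠿⠿⠿⠿⠀

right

⠿⠿⠿⠿⠿⠂⠀
⠿⠿⠂⠂⠂⠂⠀
⠿⠿⠂⠂⠂⠂⠀
⠿⠿⠂⣾⠂⠂⠀
⠿⠿⠂⠂⠂⠂⠀
⠿⠿⠂⠂⠂⠂⠀
⠿⠿⠿⠿⠿⠿⠀

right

⠿⠿⠿⠿⠂⠀⠀
⠿⠂⠂⠂⠂⠂⠀
⠿⠂⠂⠂⠂⠂⠀
⠿⠂⠂⣾⠂⠂⠀
⠿⠂⠂⠂⠂⠂⠀
⠿⠂⠂⠂⠂⠂⠀
⠿⠿⠿⠿⠿⠀⠀

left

⠿⠿⠿⠿⠿⠂⠀
⠿⠿⠂⠂⠂⠂⠂
⠿⠿⠂⠂⠂⠂⠂
⠿⠿⠂⣾⠂⠂⠂
⠿⠿⠂⠂⠂⠂⠂
⠿⠿⠂⠂⠂⠂⠂
⠿⠿⠿⠿⠿⠿⠀

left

⠀⠿⠿⠿⠿⠿⠂
⠀⠿⠿⠂⠂⠂⠂
⠀⠿⠿⠂⠂⠂⠂
⠀⠿⠿⣾⠂⠂⠂
⠀⠿⠿⠂⠂⠂⠂
⠀⠿⠿⠂⠂⠂⠂
⠀⠿⠿⠿⠿⠿⠿

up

⠀⠀⠀⠀⠀⠀⠀
⠀⠿⠿⠿⠿⠿⠂
⠀⠿⠿⠂⠂⠂⠂
⠀⠿⠿⣾⠂⠂⠂
⠀⠿⠿⠂⠂⠂⠂
⠀⠿⠿⠂⠂⠂⠂
⠀⠿⠿⠂⠂⠂⠂

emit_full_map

⠿⠿⠿⠿⠿⠂⠀
⠿⠿⠂⠂⠂⠂⠂
⠿⠿⣾⠂⠂⠂⠂
⠿⠿⠂⠂⠂⠂⠂
⠿⠿⠂⠂⠂⠂⠂
⠿⠿⠂⠂⠂⠂⠂
⠿⠿⠿⠿⠿⠿⠀
⠿⠿⠿⠿⠿⠀⠀


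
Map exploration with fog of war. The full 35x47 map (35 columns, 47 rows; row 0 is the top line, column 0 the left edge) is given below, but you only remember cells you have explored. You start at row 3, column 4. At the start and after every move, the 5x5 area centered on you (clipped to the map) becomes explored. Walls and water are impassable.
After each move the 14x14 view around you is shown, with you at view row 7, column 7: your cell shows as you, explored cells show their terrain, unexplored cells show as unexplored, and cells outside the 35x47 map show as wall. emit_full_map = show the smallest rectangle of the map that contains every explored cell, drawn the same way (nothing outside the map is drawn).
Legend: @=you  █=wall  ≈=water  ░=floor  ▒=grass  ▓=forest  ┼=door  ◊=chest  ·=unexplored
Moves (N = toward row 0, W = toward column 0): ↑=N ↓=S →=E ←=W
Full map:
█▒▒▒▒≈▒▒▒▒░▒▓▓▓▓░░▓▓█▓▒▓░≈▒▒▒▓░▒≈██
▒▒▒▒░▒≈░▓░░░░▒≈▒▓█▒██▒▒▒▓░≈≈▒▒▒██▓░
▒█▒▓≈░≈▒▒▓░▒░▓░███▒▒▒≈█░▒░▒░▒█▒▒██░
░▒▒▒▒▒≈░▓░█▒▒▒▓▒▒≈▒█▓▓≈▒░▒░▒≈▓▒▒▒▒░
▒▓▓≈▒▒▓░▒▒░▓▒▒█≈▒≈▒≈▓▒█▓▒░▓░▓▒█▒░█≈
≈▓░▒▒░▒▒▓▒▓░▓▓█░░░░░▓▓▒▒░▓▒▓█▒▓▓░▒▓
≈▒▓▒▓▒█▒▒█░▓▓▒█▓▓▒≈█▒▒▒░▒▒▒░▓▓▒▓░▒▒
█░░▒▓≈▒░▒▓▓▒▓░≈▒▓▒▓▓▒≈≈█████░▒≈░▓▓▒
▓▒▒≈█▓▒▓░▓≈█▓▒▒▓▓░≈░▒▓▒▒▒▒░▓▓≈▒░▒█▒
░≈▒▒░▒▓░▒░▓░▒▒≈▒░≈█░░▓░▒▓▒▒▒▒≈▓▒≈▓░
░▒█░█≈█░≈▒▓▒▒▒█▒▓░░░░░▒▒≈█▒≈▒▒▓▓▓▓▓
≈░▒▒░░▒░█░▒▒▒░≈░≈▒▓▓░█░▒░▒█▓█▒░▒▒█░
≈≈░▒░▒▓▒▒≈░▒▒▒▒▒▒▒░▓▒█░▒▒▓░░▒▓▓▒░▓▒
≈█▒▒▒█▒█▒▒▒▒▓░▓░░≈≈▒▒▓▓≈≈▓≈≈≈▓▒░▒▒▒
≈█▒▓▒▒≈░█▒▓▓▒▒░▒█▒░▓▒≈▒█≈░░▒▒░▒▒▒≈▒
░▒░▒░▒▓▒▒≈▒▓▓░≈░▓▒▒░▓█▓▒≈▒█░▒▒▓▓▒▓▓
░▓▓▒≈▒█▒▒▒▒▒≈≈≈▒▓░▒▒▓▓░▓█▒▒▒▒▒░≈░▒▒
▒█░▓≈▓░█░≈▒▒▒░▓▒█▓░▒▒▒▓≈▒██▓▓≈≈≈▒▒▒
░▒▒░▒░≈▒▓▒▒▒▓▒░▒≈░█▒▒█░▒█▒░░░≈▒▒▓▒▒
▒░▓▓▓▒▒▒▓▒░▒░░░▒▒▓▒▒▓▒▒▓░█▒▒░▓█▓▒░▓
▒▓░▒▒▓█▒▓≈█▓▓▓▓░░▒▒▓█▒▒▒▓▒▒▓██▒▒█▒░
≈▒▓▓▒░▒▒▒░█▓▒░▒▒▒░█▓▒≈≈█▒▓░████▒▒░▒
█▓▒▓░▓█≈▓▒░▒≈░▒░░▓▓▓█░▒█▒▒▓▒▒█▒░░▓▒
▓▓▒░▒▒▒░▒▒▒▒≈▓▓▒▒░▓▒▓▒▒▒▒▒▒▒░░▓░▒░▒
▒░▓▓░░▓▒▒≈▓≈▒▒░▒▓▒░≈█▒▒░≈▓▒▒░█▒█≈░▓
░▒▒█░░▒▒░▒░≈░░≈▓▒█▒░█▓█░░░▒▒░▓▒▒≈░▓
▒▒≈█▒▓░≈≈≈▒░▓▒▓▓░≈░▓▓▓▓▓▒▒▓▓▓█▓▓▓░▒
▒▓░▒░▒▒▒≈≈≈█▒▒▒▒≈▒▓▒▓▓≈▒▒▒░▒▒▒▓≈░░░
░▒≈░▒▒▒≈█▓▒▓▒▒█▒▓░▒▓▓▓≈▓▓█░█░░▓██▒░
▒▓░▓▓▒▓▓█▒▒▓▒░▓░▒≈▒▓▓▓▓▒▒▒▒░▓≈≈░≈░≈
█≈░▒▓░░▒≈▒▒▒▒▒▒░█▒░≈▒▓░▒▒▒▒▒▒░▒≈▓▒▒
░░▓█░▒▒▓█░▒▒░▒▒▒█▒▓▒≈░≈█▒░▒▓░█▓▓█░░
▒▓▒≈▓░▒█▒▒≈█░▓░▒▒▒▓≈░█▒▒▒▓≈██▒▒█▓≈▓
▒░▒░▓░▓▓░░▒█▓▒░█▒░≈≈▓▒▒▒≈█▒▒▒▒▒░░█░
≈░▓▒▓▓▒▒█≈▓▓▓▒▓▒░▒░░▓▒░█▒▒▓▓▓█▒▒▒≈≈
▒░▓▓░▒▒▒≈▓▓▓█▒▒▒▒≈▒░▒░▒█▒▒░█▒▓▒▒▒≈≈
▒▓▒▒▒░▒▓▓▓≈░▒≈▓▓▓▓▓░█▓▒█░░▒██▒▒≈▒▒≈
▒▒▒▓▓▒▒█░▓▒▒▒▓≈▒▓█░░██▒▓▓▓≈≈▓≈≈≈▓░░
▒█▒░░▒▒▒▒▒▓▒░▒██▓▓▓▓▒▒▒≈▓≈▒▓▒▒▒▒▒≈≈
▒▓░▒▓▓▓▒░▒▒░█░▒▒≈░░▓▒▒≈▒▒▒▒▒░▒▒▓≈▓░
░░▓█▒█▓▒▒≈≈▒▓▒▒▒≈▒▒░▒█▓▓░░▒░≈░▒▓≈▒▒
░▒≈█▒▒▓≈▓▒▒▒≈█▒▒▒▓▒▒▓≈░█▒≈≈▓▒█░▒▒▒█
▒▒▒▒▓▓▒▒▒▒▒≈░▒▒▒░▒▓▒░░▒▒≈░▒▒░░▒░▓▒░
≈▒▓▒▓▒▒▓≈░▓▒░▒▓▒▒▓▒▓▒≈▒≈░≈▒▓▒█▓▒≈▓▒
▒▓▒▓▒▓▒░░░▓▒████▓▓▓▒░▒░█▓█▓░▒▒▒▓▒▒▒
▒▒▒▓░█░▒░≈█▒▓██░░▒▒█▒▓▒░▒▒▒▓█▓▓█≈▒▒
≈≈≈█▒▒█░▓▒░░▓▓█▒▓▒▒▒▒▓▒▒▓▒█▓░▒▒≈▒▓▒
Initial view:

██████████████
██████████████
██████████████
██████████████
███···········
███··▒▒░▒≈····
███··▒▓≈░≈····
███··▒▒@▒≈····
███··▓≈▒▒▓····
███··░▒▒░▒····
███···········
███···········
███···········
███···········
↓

██████████████
██████████████
██████████████
███···········
███··▒▒░▒≈····
███··▒▓≈░≈····
███··▒▒▒▒≈····
███··▓≈@▒▓····
███··░▒▒░▒····
███··▓▒▓▒█····
███···········
███···········
███···········
███···········

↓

██████████████
██████████████
███···········
███··▒▒░▒≈····
███··▒▓≈░≈····
███··▒▒▒▒≈····
███··▓≈▒▒▓····
███··░▒@░▒····
███··▓▒▓▒█····
███··░▒▓≈▒····
███···········
███···········
███···········
███···········

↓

██████████████
███···········
███··▒▒░▒≈····
███··▒▓≈░≈····
███··▒▒▒▒≈····
███··▓≈▒▒▓····
███··░▒▒░▒····
███··▓▒@▒█····
███··░▒▓≈▒····
███··▒≈█▓▒····
███···········
███···········
███···········
███···········

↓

███···········
███··▒▒░▒≈····
███··▒▓≈░≈····
███··▒▒▒▒≈····
███··▓≈▒▒▓····
███··░▒▒░▒····
███··▓▒▓▒█····
███··░▒@≈▒····
███··▒≈█▓▒····
███··▒▒░▒▓····
███···········
███···········
███···········
███···········

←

████··········
████··▒▒░▒≈···
████··▒▓≈░≈···
████··▒▒▒▒≈···
████··▓≈▒▒▓···
████·▓░▒▒░▒···
████·▒▓▒▓▒█···
████·░░@▓≈▒···
████·▒▒≈█▓▒···
████·≈▒▒░▒▓···
████··········
████··········
████··········
████··········

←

█████·········
█████··▒▒░▒≈··
█████··▒▓≈░≈··
█████··▒▒▒▒≈··
█████··▓≈▒▒▓··
█████≈▓░▒▒░▒··
█████≈▒▓▒▓▒█··
██████░@▒▓≈▒··
█████▓▒▒≈█▓▒··
█████░≈▒▒░▒▓··
█████·········
█████·········
█████·········
█████·········

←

██████········
██████··▒▒░▒≈·
██████··▒▓≈░≈·
██████··▒▒▒▒≈·
██████··▓≈▒▒▓·
██████≈▓░▒▒░▒·
██████≈▒▓▒▓▒█·
███████@░▒▓≈▒·
██████▓▒▒≈█▓▒·
██████░≈▒▒░▒▓·
██████········
██████········
██████········
██████········

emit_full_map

··▒▒░▒≈
··▒▓≈░≈
··▒▒▒▒≈
··▓≈▒▒▓
≈▓░▒▒░▒
≈▒▓▒▓▒█
█@░▒▓≈▒
▓▒▒≈█▓▒
░≈▒▒░▒▓

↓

██████··▒▒░▒≈·
██████··▒▓≈░≈·
██████··▒▒▒▒≈·
██████··▓≈▒▒▓·
██████≈▓░▒▒░▒·
██████≈▒▓▒▓▒█·
███████░░▒▓≈▒·
██████▓@▒≈█▓▒·
██████░≈▒▒░▒▓·
██████░▒█░····
██████········
██████········
██████········
██████········

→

█████··▒▒░▒≈··
█████··▒▓≈░≈··
█████··▒▒▒▒≈··
█████··▓≈▒▒▓··
█████≈▓░▒▒░▒··
█████≈▒▓▒▓▒█··
██████░░▒▓≈▒··
█████▓▒@≈█▓▒··
█████░≈▒▒░▒▓··
█████░▒█░█····
█████·········
█████·········
█████·········
█████·········

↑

█████·········
█████··▒▒░▒≈··
█████··▒▓≈░≈··
█████··▒▒▒▒≈··
█████··▓≈▒▒▓··
█████≈▓░▒▒░▒··
█████≈▒▓▒▓▒█··
██████░@▒▓≈▒··
█████▓▒▒≈█▓▒··
█████░≈▒▒░▒▓··
█████░▒█░█····
█████·········
█████·········
█████·········

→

████··········
████··▒▒░▒≈···
████··▒▓≈░≈···
████··▒▒▒▒≈···
████··▓≈▒▒▓···
████≈▓░▒▒░▒···
████≈▒▓▒▓▒█···
█████░░@▓≈▒···
████▓▒▒≈█▓▒···
████░≈▒▒░▒▓···
████░▒█░█·····
████··········
████··········
████··········

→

███···········
███··▒▒░▒≈····
███··▒▓≈░≈····
███··▒▒▒▒≈····
███··▓≈▒▒▓····
███≈▓░▒▒░▒····
███≈▒▓▒▓▒█····
████░░▒@≈▒····
███▓▒▒≈█▓▒····
███░≈▒▒░▒▓····
███░▒█░█······
███···········
███···········
███···········

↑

██████████████
███···········
███··▒▒░▒≈····
███··▒▓≈░≈····
███··▒▒▒▒≈····
███··▓≈▒▒▓····
███≈▓░▒▒░▒····
███≈▒▓▒@▒█····
████░░▒▓≈▒····
███▓▒▒≈█▓▒····
███░≈▒▒░▒▓····
███░▒█░█······
███···········
███···········

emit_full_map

··▒▒░▒≈
··▒▓≈░≈
··▒▒▒▒≈
··▓≈▒▒▓
≈▓░▒▒░▒
≈▒▓▒@▒█
█░░▒▓≈▒
▓▒▒≈█▓▒
░≈▒▒░▒▓
░▒█░█··

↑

██████████████
██████████████
███···········
███··▒▒░▒≈····
███··▒▓≈░≈····
███··▒▒▒▒≈····
███··▓≈▒▒▓····
███≈▓░▒@░▒····
███≈▒▓▒▓▒█····
████░░▒▓≈▒····
███▓▒▒≈█▓▒····
███░≈▒▒░▒▓····
███░▒█░█······
███···········

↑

██████████████
██████████████
██████████████
███···········
███··▒▒░▒≈····
███··▒▓≈░≈····
███··▒▒▒▒≈····
███··▓≈@▒▓····
███≈▓░▒▒░▒····
███≈▒▓▒▓▒█····
████░░▒▓≈▒····
███▓▒▒≈█▓▒····
███░≈▒▒░▒▓····
███░▒█░█······

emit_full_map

··▒▒░▒≈
··▒▓≈░≈
··▒▒▒▒≈
··▓≈@▒▓
≈▓░▒▒░▒
≈▒▓▒▓▒█
█░░▒▓≈▒
▓▒▒≈█▓▒
░≈▒▒░▒▓
░▒█░█··


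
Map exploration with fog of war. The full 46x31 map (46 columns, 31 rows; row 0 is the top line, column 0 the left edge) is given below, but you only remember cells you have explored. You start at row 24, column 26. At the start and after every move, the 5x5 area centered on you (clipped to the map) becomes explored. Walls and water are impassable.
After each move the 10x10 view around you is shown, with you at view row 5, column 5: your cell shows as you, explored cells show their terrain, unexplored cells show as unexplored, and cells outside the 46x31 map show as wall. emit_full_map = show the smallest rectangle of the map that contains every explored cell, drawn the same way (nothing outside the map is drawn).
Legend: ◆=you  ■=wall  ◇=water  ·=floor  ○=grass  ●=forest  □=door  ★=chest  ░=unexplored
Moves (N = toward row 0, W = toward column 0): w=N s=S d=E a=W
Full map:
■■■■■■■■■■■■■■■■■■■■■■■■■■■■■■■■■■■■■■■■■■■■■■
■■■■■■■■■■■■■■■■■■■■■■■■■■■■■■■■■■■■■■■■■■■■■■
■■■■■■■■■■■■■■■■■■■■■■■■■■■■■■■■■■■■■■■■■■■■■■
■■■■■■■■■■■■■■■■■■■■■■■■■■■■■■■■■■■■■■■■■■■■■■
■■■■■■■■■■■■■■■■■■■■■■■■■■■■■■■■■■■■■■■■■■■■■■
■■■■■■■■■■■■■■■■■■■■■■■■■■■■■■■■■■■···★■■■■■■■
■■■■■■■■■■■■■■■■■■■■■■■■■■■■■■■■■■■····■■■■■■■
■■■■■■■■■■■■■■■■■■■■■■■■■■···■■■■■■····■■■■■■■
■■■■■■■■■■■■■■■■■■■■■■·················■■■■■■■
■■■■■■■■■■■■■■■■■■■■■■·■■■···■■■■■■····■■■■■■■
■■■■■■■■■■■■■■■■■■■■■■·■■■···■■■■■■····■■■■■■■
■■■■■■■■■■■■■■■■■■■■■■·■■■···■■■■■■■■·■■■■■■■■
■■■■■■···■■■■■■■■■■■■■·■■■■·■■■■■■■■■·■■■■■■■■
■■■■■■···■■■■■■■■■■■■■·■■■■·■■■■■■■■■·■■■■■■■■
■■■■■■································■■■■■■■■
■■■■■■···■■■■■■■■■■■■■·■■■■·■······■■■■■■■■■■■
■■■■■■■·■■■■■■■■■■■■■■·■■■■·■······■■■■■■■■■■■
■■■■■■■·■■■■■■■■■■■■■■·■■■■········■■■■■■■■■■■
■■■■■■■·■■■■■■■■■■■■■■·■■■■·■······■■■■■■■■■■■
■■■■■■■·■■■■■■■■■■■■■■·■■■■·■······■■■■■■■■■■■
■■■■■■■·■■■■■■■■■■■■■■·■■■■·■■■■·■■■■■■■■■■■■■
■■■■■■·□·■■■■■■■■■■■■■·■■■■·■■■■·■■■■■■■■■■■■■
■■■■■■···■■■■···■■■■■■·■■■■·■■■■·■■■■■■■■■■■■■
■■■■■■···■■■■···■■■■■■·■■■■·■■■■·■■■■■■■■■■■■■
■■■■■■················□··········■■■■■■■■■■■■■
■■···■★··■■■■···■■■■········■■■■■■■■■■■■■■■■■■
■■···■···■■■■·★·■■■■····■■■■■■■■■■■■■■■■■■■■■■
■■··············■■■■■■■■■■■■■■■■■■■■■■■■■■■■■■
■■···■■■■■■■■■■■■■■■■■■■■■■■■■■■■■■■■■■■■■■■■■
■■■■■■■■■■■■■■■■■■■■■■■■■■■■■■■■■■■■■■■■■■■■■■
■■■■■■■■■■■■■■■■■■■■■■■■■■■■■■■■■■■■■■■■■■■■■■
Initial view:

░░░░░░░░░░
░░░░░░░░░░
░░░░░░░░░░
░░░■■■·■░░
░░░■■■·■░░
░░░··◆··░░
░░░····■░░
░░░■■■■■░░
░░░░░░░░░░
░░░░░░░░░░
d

░░░░░░░░░░
░░░░░░░░░░
░░░░░░░░░░
░░■■■·■■░░
░░■■■·■■░░
░░···◆··░░
░░····■■░░
░░■■■■■■░░
░░░░░░░░░░
░░░░░░░░░░

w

░░░░░░░░░░
░░░░░░░░░░
░░░░░░░░░░
░░░■■·■■░░
░░■■■·■■░░
░░■■■◆■■░░
░░······░░
░░····■■░░
░░■■■■■■░░
░░░░░░░░░░

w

░░░░░░░░░░
░░░░░░░░░░
░░░░░░░░░░
░░░■■·■■░░
░░░■■·■■░░
░░■■■◆■■░░
░░■■■·■■░░
░░······░░
░░····■■░░
░░■■■■■■░░

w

░░░░░░░░░░
░░░░░░░░░░
░░░░░░░░░░
░░░■■·■·░░
░░░■■·■■░░
░░░■■◆■■░░
░░■■■·■■░░
░░■■■·■■░░
░░······░░
░░····■■░░

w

░░░░░░░░░░
░░░░░░░░░░
░░░░░░░░░░
░░░■■·■·░░
░░░■■·■·░░
░░░■■◆■■░░
░░░■■·■■░░
░░■■■·■■░░
░░■■■·■■░░
░░······░░

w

░░░░░░░░░░
░░░░░░░░░░
░░░░░░░░░░
░░░■■···░░
░░░■■·■·░░
░░░■■◆■·░░
░░░■■·■■░░
░░░■■·■■░░
░░■■■·■■░░
░░■■■·■■░░

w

░░░░░░░░░░
░░░░░░░░░░
░░░░░░░░░░
░░░■■·■·░░
░░░■■···░░
░░░■■◆■·░░
░░░■■·■·░░
░░░■■·■■░░
░░░■■·■■░░
░░■■■·■■░░

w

░░░░░░░░░░
░░░░░░░░░░
░░░░░░░░░░
░░░■■·■·░░
░░░■■·■·░░
░░░■■◆··░░
░░░■■·■·░░
░░░■■·■·░░
░░░■■·■■░░
░░░■■·■■░░

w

░░░░░░░░░░
░░░░░░░░░░
░░░░░░░░░░
░░░·····░░
░░░■■·■·░░
░░░■■◆■·░░
░░░■■···░░
░░░■■·■·░░
░░░■■·■·░░
░░░■■·■■░░

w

░░░░░░░░░░
░░░░░░░░░░
░░░░░░░░░░
░░░■■·■■░░
░░░·····░░
░░░■■◆■·░░
░░░■■·■·░░
░░░■■···░░
░░░■■·■·░░
░░░■■·■·░░

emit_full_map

░■■·■■
░·····
░■■◆■·
░■■·■·
░■■···
░■■·■·
░■■·■·
░■■·■■
░■■·■■
■■■·■■
■■■·■■
······
····■■
■■■■■■

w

░░░░░░░░░░
░░░░░░░░░░
░░░░░░░░░░
░░░■■·■■░░
░░░■■·■■░░
░░░··◆··░░
░░░■■·■·░░
░░░■■·■·░░
░░░■■···░░
░░░■■·■·░░

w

░░░░░░░░░░
░░░░░░░░░░
░░░░░░░░░░
░░░■···■░░
░░░■■·■■░░
░░░■■◆■■░░
░░░·····░░
░░░■■·■·░░
░░░■■·■·░░
░░░■■···░░

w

░░░░░░░░░░
░░░░░░░░░░
░░░░░░░░░░
░░░■···■░░
░░░■···■░░
░░░■■◆■■░░
░░░■■·■■░░
░░░·····░░
░░░■■·■·░░
░░░■■·■·░░

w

░░░░░░░░░░
░░░░░░░░░░
░░░░░░░░░░
░░░■···■░░
░░░■···■░░
░░░■·◆·■░░
░░░■■·■■░░
░░░■■·■■░░
░░░·····░░
░░░■■·■·░░

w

░░░░░░░░░░
░░░░░░░░░░
░░░░░░░░░░
░░░·····░░
░░░■···■░░
░░░■·◆·■░░
░░░■···■░░
░░░■■·■■░░
░░░■■·■■░░
░░░·····░░

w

░░░░░░░░░░
░░░░░░░░░░
░░░░░░░░░░
░░░■···■░░
░░░·····░░
░░░■·◆·■░░
░░░■···■░░
░░░■···■░░
░░░■■·■■░░
░░░■■·■■░░

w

░░░░░░░░░░
░░░░░░░░░░
░░░░░░░░░░
░░░■■■■■░░
░░░■···■░░
░░░··◆··░░
░░░■···■░░
░░░■···■░░
░░░■···■░░
░░░■■·■■░░

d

░░░░░░░░░░
░░░░░░░░░░
░░░░░░░░░░
░░■■■■■■░░
░░■···■■░░
░░···◆··░░
░░■···■■░░
░░■···■■░░
░░■···■░░░
░░■■·■■░░░

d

░░░░░░░░░░
░░░░░░░░░░
░░░░░░░░░░
░■■■■■■■░░
░■···■■■░░
░····◆··░░
░■···■■■░░
░■···■■■░░
░■···■░░░░
░■■·■■░░░░

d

░░░░░░░░░░
░░░░░░░░░░
░░░░░░░░░░
■■■■■■■■░░
■···■■■■░░
·····◆··░░
■···■■■■░░
■···■■■■░░
■···■░░░░░
■■·■■░░░░░

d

░░░░░░░░░░
░░░░░░░░░░
░░░░░░░░░░
■■■■■■■■░░
···■■■■■░░
·····◆··░░
···■■■■■░░
···■■■■■░░
···■░░░░░░
■·■■░░░░░░

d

░░░░░░░░░░
░░░░░░░░░░
░░░░░░░░░░
■■■■■■■■░░
··■■■■■■░░
·····◆··░░
··■■■■■■░░
··■■■■■■░░
··■░░░░░░░
·■■░░░░░░░

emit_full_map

░■■■■■■■■■■
░■···■■■■■■
░·······◆··
░■···■■■■■■
░■···■■■■■■
░■···■░░░░░
░■■·■■░░░░░
░■■·■■░░░░░
░·····░░░░░
░■■·■·░░░░░
░■■·■·░░░░░
░■■···░░░░░
░■■·■·░░░░░
░■■·■·░░░░░
░■■·■■░░░░░
░■■·■■░░░░░
■■■·■■░░░░░
■■■·■■░░░░░
······░░░░░
····■■░░░░░
■■■■■■░░░░░

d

░░░░░░░░░░
░░░░░░░░░░
░░░░░░░░░░
■■■■■■■·░░
·■■■■■■·░░
·····◆··░░
·■■■■■■·░░
·■■■■■■·░░
·■░░░░░░░░
■■░░░░░░░░

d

░░░░░░░░░░
░░░░░░░░░░
░░░░░░░░░░
■■■■■■··░░
■■■■■■··░░
·····◆··░░
■■■■■■··░░
■■■■■■··░░
■░░░░░░░░░
■░░░░░░░░░

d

░░░░░░░░░░
░░░░░░░░░░
░░░░░░░░░░
■■■■■···░░
■■■■■···░░
·····◆··░░
■■■■■···░░
■■■■■···░░
░░░░░░░░░░
░░░░░░░░░░

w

░░░░░░░░░░
░░░░░░░░░░
░░░░░░░░░░
░░░■■···░░
■■■■■···░░
■■■■■◆··░░
········░░
■■■■■···░░
■■■■■···░░
░░░░░░░░░░

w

░░░░░░░░░░
░░░░░░░░░░
░░░░░░░░░░
░░░■■■■■░░
░░░■■···░░
■■■■■◆··░░
■■■■■···░░
········░░
■■■■■···░░
■■■■■···░░

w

░░░░░░░░░░
░░░░░░░░░░
░░░░░░░░░░
░░░■■■■■░░
░░░■■■■■░░
░░░■■◆··░░
■■■■■···░░
■■■■■···░░
········░░
■■■■■···░░

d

░░░░░░░░░░
░░░░░░░░░░
░░░░░░░░░░
░░■■■■■■░░
░░■■■■■■░░
░░■■·◆·★░░
■■■■····░░
■■■■····░░
·······░░░
■■■■···░░░

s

░░░░░░░░░░
░░░░░░░░░░
░░■■■■■■░░
░░■■■■■■░░
░░■■···★░░
■■■■·◆··░░
■■■■····░░
········░░
■■■■···░░░
■■■■···░░░

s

░░░░░░░░░░
░░■■■■■■░░
░░■■■■■■░░
░░■■···★░░
■■■■····░░
■■■■·◆··░░
········░░
■■■■····░░
■■■■···░░░
░░░░░░░░░░

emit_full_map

░░░░░░░░░■■■■■■
░░░░░░░░░■■■■■■
░░░░░░░░░■■···★
░■■■■■■■■■■····
░■···■■■■■■·◆··
░··············
░■···■■■■■■····
░■···■■■■■■···░
░■···■░░░░░░░░░
░■■·■■░░░░░░░░░
░■■·■■░░░░░░░░░
░·····░░░░░░░░░
░■■·■·░░░░░░░░░
░■■·■·░░░░░░░░░
░■■···░░░░░░░░░
░■■·■·░░░░░░░░░
░■■·■·░░░░░░░░░
░■■·■■░░░░░░░░░
░■■·■■░░░░░░░░░
■■■·■■░░░░░░░░░
■■■·■■░░░░░░░░░
······░░░░░░░░░
····■■░░░░░░░░░
■■■■■■░░░░░░░░░


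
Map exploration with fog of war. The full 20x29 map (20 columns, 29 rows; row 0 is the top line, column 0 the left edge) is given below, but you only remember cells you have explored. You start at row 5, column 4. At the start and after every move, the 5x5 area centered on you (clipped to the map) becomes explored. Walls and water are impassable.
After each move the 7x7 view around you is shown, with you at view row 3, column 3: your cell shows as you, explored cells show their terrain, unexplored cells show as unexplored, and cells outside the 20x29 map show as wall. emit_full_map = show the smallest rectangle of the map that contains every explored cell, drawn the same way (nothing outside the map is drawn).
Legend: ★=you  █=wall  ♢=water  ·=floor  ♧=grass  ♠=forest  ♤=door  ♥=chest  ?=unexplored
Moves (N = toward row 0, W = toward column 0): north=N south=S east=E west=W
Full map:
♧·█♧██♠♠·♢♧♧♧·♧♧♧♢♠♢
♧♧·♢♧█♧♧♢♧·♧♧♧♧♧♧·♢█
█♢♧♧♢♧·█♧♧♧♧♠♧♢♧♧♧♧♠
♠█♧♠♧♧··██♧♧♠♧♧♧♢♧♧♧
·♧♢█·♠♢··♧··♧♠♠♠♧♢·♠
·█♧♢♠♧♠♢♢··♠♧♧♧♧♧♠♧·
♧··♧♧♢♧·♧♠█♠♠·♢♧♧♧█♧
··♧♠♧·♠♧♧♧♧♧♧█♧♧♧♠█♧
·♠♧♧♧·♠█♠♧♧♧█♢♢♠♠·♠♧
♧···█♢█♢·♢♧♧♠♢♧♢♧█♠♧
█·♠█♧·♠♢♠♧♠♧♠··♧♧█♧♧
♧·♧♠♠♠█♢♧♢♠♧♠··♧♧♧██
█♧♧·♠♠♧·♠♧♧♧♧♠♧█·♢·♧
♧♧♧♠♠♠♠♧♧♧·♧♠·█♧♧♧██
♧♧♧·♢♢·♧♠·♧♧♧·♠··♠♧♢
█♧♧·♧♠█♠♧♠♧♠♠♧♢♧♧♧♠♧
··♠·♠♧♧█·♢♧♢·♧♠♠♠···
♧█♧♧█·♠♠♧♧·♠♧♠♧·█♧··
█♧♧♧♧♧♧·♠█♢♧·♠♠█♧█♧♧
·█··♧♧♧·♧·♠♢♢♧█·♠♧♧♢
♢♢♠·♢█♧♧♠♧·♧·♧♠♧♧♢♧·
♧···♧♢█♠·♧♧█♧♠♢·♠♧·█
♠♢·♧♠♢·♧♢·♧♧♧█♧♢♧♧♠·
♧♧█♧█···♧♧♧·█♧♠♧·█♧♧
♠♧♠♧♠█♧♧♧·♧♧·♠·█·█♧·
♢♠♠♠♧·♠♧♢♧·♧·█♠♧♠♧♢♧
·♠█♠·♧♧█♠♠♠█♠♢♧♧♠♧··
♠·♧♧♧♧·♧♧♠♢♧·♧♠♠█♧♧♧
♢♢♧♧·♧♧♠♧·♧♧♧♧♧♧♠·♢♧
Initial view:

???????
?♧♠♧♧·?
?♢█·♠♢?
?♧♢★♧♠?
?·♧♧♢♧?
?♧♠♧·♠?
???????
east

???????
♧♠♧♧··?
♢█·♠♢·?
♧♢♠★♠♢?
·♧♧♢♧·?
♧♠♧·♠♧?
???????

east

???????
♠♧♧··█?
█·♠♢··?
♢♠♧★♢♢?
♧♧♢♧·♧?
♠♧·♠♧♧?
???????

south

♠♧♧··█?
█·♠♢··?
♢♠♧♠♢♢?
♧♧♢★·♧?
♠♧·♠♧♧?
?♧·♠█♠?
???????

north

???????
♠♧♧··█?
█·♠♢··?
♢♠♧★♢♢?
♧♧♢♧·♧?
♠♧·♠♧♧?
?♧·♠█♠?

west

???????
♧♠♧♧··█
♢█·♠♢··
♧♢♠★♠♢♢
·♧♧♢♧·♧
♧♠♧·♠♧♧
??♧·♠█♠

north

???????
?♧♢♧·█?
♧♠♧♧··█
♢█·★♢··
♧♢♠♧♠♢♢
·♧♧♢♧·♧
♧♠♧·♠♧♧

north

???????
?♢♧█♧♧?
?♧♢♧·█?
♧♠♧★··█
♢█·♠♢··
♧♢♠♧♠♢♢
·♧♧♢♧·♧

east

???????
♢♧█♧♧♢?
♧♢♧·█♧?
♠♧♧★·█?
█·♠♢··?
♢♠♧♠♢♢?
♧♧♢♧·♧?

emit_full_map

?♢♧█♧♧♢
?♧♢♧·█♧
♧♠♧♧★·█
♢█·♠♢··
♧♢♠♧♠♢♢
·♧♧♢♧·♧
♧♠♧·♠♧♧
??♧·♠█♠

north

███████
?██♠♠·?
♢♧█♧♧♢?
♧♢♧★█♧?
♠♧♧··█?
█·♠♢··?
♢♠♧♠♢♢?

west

███████
?♧██♠♠·
?♢♧█♧♧♢
?♧♢★·█♧
♧♠♧♧··█
♢█·♠♢··
♧♢♠♧♠♢♢

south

?♧██♠♠·
?♢♧█♧♧♢
?♧♢♧·█♧
♧♠♧★··█
♢█·♠♢··
♧♢♠♧♠♢♢
·♧♧♢♧·♧

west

??♧██♠♠
?·♢♧█♧♧
?♧♧♢♧·█
?♧♠★♧··
?♢█·♠♢·
?♧♢♠♧♠♢
?·♧♧♢♧·

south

?·♢♧█♧♧
?♧♧♢♧·█
?♧♠♧♧··
?♢█★♠♢·
?♧♢♠♧♠♢
?·♧♧♢♧·
?♧♠♧·♠♧

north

??♧██♠♠
?·♢♧█♧♧
?♧♧♢♧·█
?♧♠★♧··
?♢█·♠♢·
?♧♢♠♧♠♢
?·♧♧♢♧·

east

?♧██♠♠·
·♢♧█♧♧♢
♧♧♢♧·█♧
♧♠♧★··█
♢█·♠♢··
♧♢♠♧♠♢♢
·♧♧♢♧·♧

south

·♢♧█♧♧♢
♧♧♢♧·█♧
♧♠♧♧··█
♢█·★♢··
♧♢♠♧♠♢♢
·♧♧♢♧·♧
♧♠♧·♠♧♧

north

?♧██♠♠·
·♢♧█♧♧♢
♧♧♢♧·█♧
♧♠♧★··█
♢█·♠♢··
♧♢♠♧♠♢♢
·♧♧♢♧·♧

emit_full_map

?♧██♠♠·
·♢♧█♧♧♢
♧♧♢♧·█♧
♧♠♧★··█
♢█·♠♢··
♧♢♠♧♠♢♢
·♧♧♢♧·♧
♧♠♧·♠♧♧
??♧·♠█♠

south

·♢♧█♧♧♢
♧♧♢♧·█♧
♧♠♧♧··█
♢█·★♢··
♧♢♠♧♠♢♢
·♧♧♢♧·♧
♧♠♧·♠♧♧

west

?·♢♧█♧♧
?♧♧♢♧·█
?♧♠♧♧··
?♢█★♠♢·
?♧♢♠♧♠♢
?·♧♧♢♧·
?♧♠♧·♠♧
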